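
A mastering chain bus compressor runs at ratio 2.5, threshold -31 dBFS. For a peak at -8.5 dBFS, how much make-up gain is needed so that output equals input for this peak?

Overshoot 22.5 dB → 22.5/2.5 = 9 dB after compression, so the compressed level is -31 + 9 = -22 dBFS.
Make-up = target − compressed = -8.5 − (-22) = 13.5 dB.

13.5 dB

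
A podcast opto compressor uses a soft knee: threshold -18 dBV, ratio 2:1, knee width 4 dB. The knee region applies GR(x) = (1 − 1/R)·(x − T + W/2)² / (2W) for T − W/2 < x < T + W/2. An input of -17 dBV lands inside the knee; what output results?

x − T + W/2 = -17 − (-18) + 2 = 3.
GR = (1 − 1/2) × 3² / 8 = 0.5 × 9 / 8 = 0.5625 dB.
Output = -17 − 0.5625 = -17.5625 dBV.

-17.5625 dBV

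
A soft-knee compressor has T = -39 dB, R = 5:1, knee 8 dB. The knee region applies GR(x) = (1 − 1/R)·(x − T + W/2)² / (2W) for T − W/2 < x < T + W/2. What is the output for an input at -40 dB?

x − T + W/2 = -40 − (-39) + 4 = 3.
GR = (1 − 1/5) × 3² / 16 = 0.8 × 9 / 16 = 0.45 dB.
Output = -40 − 0.45 = -40.45 dB.

-40.45 dB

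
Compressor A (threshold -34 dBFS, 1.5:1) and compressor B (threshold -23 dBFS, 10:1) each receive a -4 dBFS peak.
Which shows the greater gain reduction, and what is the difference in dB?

A: GR = 30 − 30/1.5 = 10 dB.
B: GR = 19 − 19/10 = 17.1 dB.
B reduces 7.1 dB more.

B, by 7.1 dB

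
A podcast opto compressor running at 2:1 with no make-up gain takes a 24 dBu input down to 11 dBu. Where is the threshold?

Input is 26 dB above T (since output overshoot × R = input overshoot: (11 − T)·2 = 24 − T gives T = -2 dBu).
Check: -2 + (24 − (-2))/2 = -2 + 13 = 11 dBu. ✓

-2 dBu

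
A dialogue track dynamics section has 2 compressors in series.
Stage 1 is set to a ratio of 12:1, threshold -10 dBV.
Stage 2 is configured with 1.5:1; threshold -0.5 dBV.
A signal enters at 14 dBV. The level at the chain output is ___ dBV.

Stage 1: 24 dB above -10 dBV, reduced 12:1 to 2 dB above → -8 dBV.
Stage 2: -8 dBV ≤ -0.5 dBV, so stage 2 doesn't engage; output -8 dBV.

-8 dBV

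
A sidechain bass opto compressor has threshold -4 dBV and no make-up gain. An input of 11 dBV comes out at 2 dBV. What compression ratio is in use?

2.5:1

Input overshoot = 11 − (-4) = 15 dB; output overshoot = 2 − (-4) = 6 dB.
Ratio = 15 / 6 = 2.5.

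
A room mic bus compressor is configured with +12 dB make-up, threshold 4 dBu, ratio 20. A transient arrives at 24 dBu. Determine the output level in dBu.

17 dBu

Overshoot: 24 − 4 = 20 dB.
The 20 dB excess becomes 1 dB after 20:1 reduction.
So the level is 4 + 1 = 5 dBu; make-up adds 12 dB, giving 17 dBu.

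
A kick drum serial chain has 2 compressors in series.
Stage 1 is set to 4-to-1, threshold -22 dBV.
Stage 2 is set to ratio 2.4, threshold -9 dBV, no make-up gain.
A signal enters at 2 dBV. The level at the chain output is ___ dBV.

-16 dBV

Stage 1: overshoot 24 dB → 24/4 = 6 dB → -16 dBV.
Stage 2: -16 dBV is at or below the -9 dBV threshold — no compression; output -16 dBV.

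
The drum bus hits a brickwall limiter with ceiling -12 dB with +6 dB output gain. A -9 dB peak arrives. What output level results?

-6 dB

At ∞:1, everything above -12 dB is held at the ceiling.
Output gain then adds 6 dB: -12 + 6 = -6 dB.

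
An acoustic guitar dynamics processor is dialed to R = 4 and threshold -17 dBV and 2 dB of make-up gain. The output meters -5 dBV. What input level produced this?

Remove make-up: -5 − 2 = -7 dBV.
Post-compression overshoot = -7 − (-17) = 10 dB.
Before 4:1 compression the overshoot was 10 × 4 = 40 dB, so input = -17 + 40 = 23 dBV.

23 dBV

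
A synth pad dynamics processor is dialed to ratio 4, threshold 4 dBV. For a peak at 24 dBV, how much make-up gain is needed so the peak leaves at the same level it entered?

Overshoot 20 dB → 20/4 = 5 dB after compression, so the compressed level is 4 + 5 = 9 dBV.
Make-up = target − compressed = 24 − 9 = 15 dB.

15 dB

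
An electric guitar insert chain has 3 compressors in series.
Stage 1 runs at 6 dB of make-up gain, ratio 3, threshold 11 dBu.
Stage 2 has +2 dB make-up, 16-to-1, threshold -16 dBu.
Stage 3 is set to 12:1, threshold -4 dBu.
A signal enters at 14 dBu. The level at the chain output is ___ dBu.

Stage 1: 14 dBu is 3 dB over 11 dBu; at 3:1 that becomes 1 dB over, giving 12 dBu; +6 dB make-up → 18 dBu.
Stage 2: overshoot 34 dB → 34/16 = 2.125 dB → -13.875 dBu; +2 dB make-up → -11.875 dBu.
Stage 3: below threshold (-11.875 ≤ -4); passes unchanged; output -11.875 dBu.

-11.875 dBu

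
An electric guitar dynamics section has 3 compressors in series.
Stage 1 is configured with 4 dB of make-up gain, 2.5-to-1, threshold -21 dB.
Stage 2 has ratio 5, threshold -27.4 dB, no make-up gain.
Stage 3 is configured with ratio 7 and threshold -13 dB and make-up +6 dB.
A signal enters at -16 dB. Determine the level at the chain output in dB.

-18.92 dB

Stage 1: -16 dB is 5 dB over -21 dB; at 2.5:1 that becomes 2 dB over, giving -19 dB; +4 dB make-up → -15 dB.
Stage 2: overshoot 12.4 dB → 12.4/5 = 2.48 dB → -24.92 dB.
Stage 3: -24.92 dB ≤ -13 dB, so stage 3 doesn't engage; make-up brings it to -18.92 dB.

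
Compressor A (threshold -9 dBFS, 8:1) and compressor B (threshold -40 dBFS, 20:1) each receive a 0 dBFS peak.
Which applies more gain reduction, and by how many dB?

B, by 30.125 dB

A: 9 dB over, compressed to 1.125 dB over, so 7.875 dB of GR.
B: 40 dB over, compressed to 2 dB over, so 38 dB of GR.
Difference: 30.125 dB in favour of B.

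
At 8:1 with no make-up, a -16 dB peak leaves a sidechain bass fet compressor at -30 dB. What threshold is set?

Let T be the threshold. Output overshoot = (input overshoot)/R, so -30 − T = (-16 − T)/8.
8·(-30 − T) = -16 − T → 7·T = -240 − (-16) = -224.
T = -224/7 = -32 dB.

-32 dB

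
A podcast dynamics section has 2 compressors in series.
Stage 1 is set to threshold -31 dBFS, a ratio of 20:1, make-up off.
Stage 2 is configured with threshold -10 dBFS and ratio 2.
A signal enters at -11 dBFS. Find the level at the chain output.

-30 dBFS

Stage 1: 20 dB above -31 dBFS, reduced 20:1 to 1 dB above → -30 dBFS.
Stage 2: below threshold (-30 ≤ -10); passes unchanged; output -30 dBFS.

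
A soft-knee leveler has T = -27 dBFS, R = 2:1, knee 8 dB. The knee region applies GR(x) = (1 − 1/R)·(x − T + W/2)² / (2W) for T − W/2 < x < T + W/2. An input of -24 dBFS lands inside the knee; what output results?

-25.53125 dBFS

x − T + W/2 = -24 − (-27) + 4 = 7.
GR = (1 − 1/2) × 7² / 16 = 0.5 × 49 / 16 = 1.53125 dB.
Output = -24 − 1.53125 = -25.53125 dBFS.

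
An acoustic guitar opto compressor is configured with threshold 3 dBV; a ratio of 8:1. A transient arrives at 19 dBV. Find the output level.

The input is 16 dB above the 3 dBV threshold.
At 8:1 the overshoot is divided by 8, leaving 2 dB above threshold.
So the level is 3 + 2 = 5 dBV.

5 dBV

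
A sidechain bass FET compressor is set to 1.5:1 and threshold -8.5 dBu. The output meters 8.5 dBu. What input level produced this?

17 dBu

Post-compression overshoot = 8.5 − (-8.5) = 17 dB.
Before 1.5:1 compression the overshoot was 17 × 1.5 = 25.5 dB, so input = -8.5 + 25.5 = 17 dBu.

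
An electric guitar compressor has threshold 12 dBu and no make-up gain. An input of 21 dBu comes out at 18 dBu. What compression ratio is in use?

Input overshoot = 21 − 12 = 9 dB; output overshoot = 18 − 12 = 6 dB.
Ratio = 9 / 6 = 1.5.

1.5:1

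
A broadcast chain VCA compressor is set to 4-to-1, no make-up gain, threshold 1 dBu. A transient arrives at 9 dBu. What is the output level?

3 dBu

The input is 8 dB above the 1 dBu threshold.
4:1 compression reduces that to 8/4 = 2 dB over.
So the level is 1 + 2 = 3 dBu.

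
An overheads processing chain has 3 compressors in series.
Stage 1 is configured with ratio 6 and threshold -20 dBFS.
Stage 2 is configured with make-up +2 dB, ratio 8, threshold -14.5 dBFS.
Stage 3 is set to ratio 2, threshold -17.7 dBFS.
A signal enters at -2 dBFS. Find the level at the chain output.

-16.35 dBFS

Stage 1: overshoot 18 dB → 18/6 = 3 dB → -17 dBFS.
Stage 2: -17 dBFS ≤ -14.5 dBFS, so stage 2 doesn't engage; make-up brings it to -15 dBFS.
Stage 3: -15 dBFS is 2.7 dB over -17.7 dBFS; at 2:1 that becomes 1.35 dB over, giving -16.35 dBFS.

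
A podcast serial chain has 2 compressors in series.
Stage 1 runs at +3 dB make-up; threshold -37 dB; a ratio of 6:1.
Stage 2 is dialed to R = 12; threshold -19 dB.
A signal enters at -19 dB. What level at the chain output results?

Stage 1: overshoot 18 dB → 18/6 = 3 dB → -34 dB; +3 dB make-up → -31 dB.
Stage 2: -31 dB ≤ -19 dB, so stage 2 doesn't engage; output -31 dB.

-31 dB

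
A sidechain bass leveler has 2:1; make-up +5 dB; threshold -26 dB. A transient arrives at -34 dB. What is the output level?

-34 dB is 8 dB below the -26 dB threshold, so no gain reduction is applied.
Make-up gain adds 5 dB: -34 + 5 = -29 dB.

-29 dB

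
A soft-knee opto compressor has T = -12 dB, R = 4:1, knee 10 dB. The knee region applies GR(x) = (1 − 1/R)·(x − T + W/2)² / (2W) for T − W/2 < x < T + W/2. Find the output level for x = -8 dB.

x − T + W/2 = -8 − (-12) + 5 = 9.
GR = (1 − 1/4) × 9² / 20 = 0.75 × 81 / 20 = 3.0375 dB.
Output = -8 − 3.0375 = -11.0375 dB.

-11.0375 dB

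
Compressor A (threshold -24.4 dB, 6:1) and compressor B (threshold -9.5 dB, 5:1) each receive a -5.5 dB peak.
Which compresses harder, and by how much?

A: overshoot 18.9 dB → output overshoot 3.15 dB → GR 15.75 dB.
B: overshoot 4 dB → output overshoot 0.8 dB → GR 3.2 dB.
Difference: 12.55 dB in favour of A.

A, by 12.55 dB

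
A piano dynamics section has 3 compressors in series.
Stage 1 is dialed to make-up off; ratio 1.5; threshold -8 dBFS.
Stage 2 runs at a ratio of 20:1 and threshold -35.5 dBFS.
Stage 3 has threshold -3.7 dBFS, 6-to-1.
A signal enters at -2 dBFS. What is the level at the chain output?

Stage 1: -2 dBFS is 6 dB over -8 dBFS; at 1.5:1 that becomes 4 dB over, giving -4 dBFS.
Stage 2: -4 dBFS is 31.5 dB over -35.5 dBFS; at 20:1 that becomes 1.575 dB over, giving -33.925 dBFS.
Stage 3: -33.925 dBFS is at or below the -3.7 dBFS threshold — no compression; output -33.925 dBFS.

-33.925 dBFS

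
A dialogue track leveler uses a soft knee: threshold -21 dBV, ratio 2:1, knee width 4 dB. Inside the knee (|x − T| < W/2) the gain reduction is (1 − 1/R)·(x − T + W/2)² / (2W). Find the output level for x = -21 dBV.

-21.25 dBV

x − T + W/2 = -21 − (-21) + 2 = 2.
GR = (1 − 1/2) × 2² / 8 = 0.5 × 4 / 8 = 0.25 dB.
Output = -21 − 0.25 = -21.25 dBV.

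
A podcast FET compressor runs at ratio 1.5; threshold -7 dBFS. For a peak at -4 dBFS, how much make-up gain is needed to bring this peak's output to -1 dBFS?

4 dB

Without make-up, output = threshold + overshoot/1.5 = -7 + 2 = -5 dBFS.
Gap to target: 4 dB.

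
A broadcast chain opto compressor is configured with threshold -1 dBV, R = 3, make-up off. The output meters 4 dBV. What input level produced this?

14 dBV

Post-compression overshoot = 4 − (-1) = 5 dB.
Undo the ratio: input overshoot = 5 × 3 = 15 dB, giving input = 14 dBV.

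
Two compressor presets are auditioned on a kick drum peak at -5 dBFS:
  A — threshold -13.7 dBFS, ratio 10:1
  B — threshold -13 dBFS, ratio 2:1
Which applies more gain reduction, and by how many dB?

A, by 3.83 dB

A: overshoot 8.7 dB → output overshoot 0.87 dB → GR 7.83 dB.
B: overshoot 8 dB → output overshoot 4 dB → GR 4 dB.
A reduces 3.83 dB more.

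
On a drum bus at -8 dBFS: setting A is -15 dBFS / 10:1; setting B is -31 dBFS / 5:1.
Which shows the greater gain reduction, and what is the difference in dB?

B, by 12.1 dB

A: GR = 7 − 7/10 = 6.3 dB.
B: GR = 23 − 23/5 = 18.4 dB.
Difference: 12.1 dB in favour of B.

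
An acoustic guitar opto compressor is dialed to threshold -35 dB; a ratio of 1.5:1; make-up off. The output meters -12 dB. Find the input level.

Post-compression overshoot = -12 − (-35) = 23 dB.
Input overshoot = R × output overshoot = 34.5 dB → input = -35 + 34.5 = -0.5 dB.

-0.5 dB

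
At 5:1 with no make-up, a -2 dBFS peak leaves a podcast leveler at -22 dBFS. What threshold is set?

-27 dBFS

Let T be the threshold. Output overshoot = (input overshoot)/R, so -22 − T = (-2 − T)/5.
5·(-22 − T) = -2 − T → 4·T = -110 − (-2) = -108.
T = -108/4 = -27 dBFS.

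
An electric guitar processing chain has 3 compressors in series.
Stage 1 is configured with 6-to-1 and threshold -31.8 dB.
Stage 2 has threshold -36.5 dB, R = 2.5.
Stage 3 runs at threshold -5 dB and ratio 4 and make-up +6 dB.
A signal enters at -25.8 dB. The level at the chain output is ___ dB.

-28.22 dB

Stage 1: 6 dB above -31.8 dB, reduced 6:1 to 1 dB above → -30.8 dB.
Stage 2: overshoot 5.7 dB → 5.7/2.5 = 2.28 dB → -34.22 dB.
Stage 3: -34.22 dB ≤ -5 dB, so stage 3 doesn't engage; make-up brings it to -28.22 dB.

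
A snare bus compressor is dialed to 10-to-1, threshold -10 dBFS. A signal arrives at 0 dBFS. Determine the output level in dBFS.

0 dBFS sits 10 dB over threshold.
10:1 compression reduces that to 10/10 = 1 dB over.
That puts the output at -9 dBFS.

-9 dBFS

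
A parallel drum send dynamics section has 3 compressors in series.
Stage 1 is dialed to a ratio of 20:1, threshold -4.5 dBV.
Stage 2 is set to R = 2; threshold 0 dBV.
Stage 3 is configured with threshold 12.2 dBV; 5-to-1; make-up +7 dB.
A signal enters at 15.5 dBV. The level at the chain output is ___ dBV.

Stage 1: 20 dB above -4.5 dBV, reduced 20:1 to 1 dB above → -3.5 dBV.
Stage 2: -3.5 dBV is at or below the 0 dBV threshold — no compression; output -3.5 dBV.
Stage 3: -3.5 dBV is at or below the 12.2 dBV threshold — no compression; make-up brings it to 3.5 dBV.

3.5 dBV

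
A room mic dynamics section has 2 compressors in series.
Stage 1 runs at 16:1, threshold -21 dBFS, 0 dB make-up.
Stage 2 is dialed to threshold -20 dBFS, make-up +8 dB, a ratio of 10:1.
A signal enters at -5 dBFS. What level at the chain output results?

-12 dBFS

Stage 1: 16 dB above -21 dBFS, reduced 16:1 to 1 dB above → -20 dBFS.
Stage 2: -20 dBFS ≤ -20 dBFS, so stage 2 doesn't engage; make-up brings it to -12 dBFS.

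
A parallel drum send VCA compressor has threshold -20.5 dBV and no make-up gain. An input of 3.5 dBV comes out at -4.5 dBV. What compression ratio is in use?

1.5:1

Input overshoot = 3.5 − (-20.5) = 24 dB; output overshoot = -4.5 − (-20.5) = 16 dB.
Ratio = 24 / 16 = 1.5.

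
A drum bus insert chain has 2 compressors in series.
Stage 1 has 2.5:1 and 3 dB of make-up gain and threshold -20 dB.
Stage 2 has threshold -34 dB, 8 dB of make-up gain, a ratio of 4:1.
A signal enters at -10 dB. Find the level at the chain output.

Stage 1: -10 dB is 10 dB over -20 dB; at 2.5:1 that becomes 4 dB over, giving -16 dB; +3 dB make-up → -13 dB.
Stage 2: overshoot 21 dB → 21/4 = 5.25 dB → -28.75 dB; +8 dB make-up → -20.75 dB.

-20.75 dB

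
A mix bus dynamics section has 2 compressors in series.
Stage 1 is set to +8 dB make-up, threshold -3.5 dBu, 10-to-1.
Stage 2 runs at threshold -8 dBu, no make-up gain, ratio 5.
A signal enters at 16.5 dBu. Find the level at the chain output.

-5.1 dBu

Stage 1: overshoot 20 dB → 20/10 = 2 dB → -1.5 dBu; +8 dB make-up → 6.5 dBu.
Stage 2: 14.5 dB above -8 dBu, reduced 5:1 to 2.9 dB above → -5.1 dBu.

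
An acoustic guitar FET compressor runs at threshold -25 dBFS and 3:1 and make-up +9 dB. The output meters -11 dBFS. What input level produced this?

Stripping the +9 dB make-up gives -20 dBFS at the gain stage.
The compressed level sits -20 − (-25) = 5 dB over threshold.
Undo the ratio: input overshoot = 5 × 3 = 15 dB, giving input = -10 dBFS.

-10 dBFS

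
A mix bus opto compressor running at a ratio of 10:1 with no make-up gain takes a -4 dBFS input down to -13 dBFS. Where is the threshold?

Input is 10 dB above T (since output overshoot × R = input overshoot: (-13 − T)·10 = -4 − T gives T = -14 dBFS).
Check: -14 + (-4 − (-14))/10 = -14 + 1 = -13 dBFS. ✓

-14 dBFS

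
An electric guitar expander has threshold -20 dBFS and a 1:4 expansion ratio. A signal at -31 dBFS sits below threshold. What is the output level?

Undershoot = (-20) − (-31) = 11 dB.
At 1:4, that expands to 44 dB under threshold.
Output = -20 − 44 = -64 dBFS.

-64 dBFS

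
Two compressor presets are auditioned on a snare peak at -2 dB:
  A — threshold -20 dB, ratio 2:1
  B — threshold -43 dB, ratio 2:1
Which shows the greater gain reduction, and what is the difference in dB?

A: overshoot 18 dB → output overshoot 9 dB → GR 9 dB.
B: overshoot 41 dB → output overshoot 20.5 dB → GR 20.5 dB.
Difference: 11.5 dB in favour of B.

B, by 11.5 dB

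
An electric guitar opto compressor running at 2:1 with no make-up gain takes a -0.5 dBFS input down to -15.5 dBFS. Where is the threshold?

-30.5 dBFS

Gain reduction = -0.5 − (-15.5) = 15 dB; output overshoot = GR / (R − 1) = 15 / 1 = 15 dB.
Threshold = output − output overshoot = -15.5 − 15 = -30.5 dBFS.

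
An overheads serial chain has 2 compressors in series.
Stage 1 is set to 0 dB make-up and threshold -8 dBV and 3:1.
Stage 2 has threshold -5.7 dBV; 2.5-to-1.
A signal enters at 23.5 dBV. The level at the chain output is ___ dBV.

-2.42 dBV

Stage 1: 23.5 dBV is 31.5 dB over -8 dBV; at 3:1 that becomes 10.5 dB over, giving 2.5 dBV.
Stage 2: 2.5 dBV is 8.2 dB over -5.7 dBV; at 2.5:1 that becomes 3.28 dB over, giving -2.42 dBV.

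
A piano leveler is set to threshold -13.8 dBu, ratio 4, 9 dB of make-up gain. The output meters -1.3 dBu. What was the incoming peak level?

Before make-up, the level was -1.3 − 9 = -10.3 dBu.
That's 3.5 dB above the -13.8 dBu threshold.
Input overshoot = R × output overshoot = 14 dB → input = -13.8 + 14 = 0.2 dBu.

0.2 dBu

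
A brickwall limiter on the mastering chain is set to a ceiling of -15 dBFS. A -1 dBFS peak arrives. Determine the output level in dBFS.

-15 dBFS

A brickwall limiter is an ∞:1 compressor: any input above the ceiling is clamped to -15 dBFS.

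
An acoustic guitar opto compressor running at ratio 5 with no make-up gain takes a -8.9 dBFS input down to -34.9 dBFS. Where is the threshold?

Let T be the threshold. Output overshoot = (input overshoot)/R, so -34.9 − T = (-8.9 − T)/5.
5·(-34.9 − T) = -8.9 − T → 4·T = -174.5 − (-8.9) = -165.6.
T = -165.6/4 = -41.4 dBFS.

-41.4 dBFS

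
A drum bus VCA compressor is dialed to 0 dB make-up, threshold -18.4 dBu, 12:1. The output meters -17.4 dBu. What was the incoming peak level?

The compressed level sits -17.4 − (-18.4) = 1 dB over threshold.
Input overshoot = R × output overshoot = 12 dB → input = -18.4 + 12 = -6.4 dBu.

-6.4 dBu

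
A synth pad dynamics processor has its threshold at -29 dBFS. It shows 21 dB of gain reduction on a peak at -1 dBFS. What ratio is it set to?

Input overshoot = -1 − (-29) = 28 dB.
Output overshoot = 28 − 21 = 7 dB.
Ratio = input overshoot / output overshoot = 28 / 7 = 4.

4:1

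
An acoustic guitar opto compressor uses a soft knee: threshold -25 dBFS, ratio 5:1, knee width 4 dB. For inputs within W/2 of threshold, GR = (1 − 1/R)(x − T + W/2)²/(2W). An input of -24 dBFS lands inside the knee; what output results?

-24.9 dBFS

x − T + W/2 = -24 − (-25) + 2 = 3.
GR = (1 − 1/5) × 3² / 8 = 0.8 × 9 / 8 = 0.9 dB.
Output = -24 − 0.9 = -24.9 dBFS.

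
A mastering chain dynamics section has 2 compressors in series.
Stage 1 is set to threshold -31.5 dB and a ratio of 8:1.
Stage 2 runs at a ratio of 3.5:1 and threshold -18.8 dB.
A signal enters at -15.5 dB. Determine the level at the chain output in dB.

-29.5 dB

Stage 1: 16 dB above -31.5 dB, reduced 8:1 to 2 dB above → -29.5 dB.
Stage 2: -29.5 dB ≤ -18.8 dB, so stage 2 doesn't engage; output -29.5 dB.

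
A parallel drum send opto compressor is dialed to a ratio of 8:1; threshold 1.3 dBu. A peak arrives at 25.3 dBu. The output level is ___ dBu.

4.3 dBu

25.3 dBu sits 24 dB over threshold.
The 24 dB excess becomes 3 dB after 8:1 reduction.
That puts the output at 4.3 dBu.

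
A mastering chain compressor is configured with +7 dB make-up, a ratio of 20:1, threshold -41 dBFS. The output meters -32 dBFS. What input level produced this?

-1 dBFS

Before make-up, the level was -32 − 7 = -39 dBFS.
Post-compression overshoot = -39 − (-41) = 2 dB.
Undo the ratio: input overshoot = 2 × 20 = 40 dB, giving input = -1 dBFS.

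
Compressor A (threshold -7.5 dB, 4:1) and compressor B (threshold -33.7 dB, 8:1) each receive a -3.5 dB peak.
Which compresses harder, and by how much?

A: 4 dB over, compressed to 1 dB over, so 3 dB of GR.
B: 30.2 dB over, compressed to 3.775 dB over, so 26.425 dB of GR.
Difference: 23.425 dB in favour of B.

B, by 23.425 dB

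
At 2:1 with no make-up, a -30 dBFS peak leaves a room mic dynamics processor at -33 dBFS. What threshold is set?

Let T be the threshold. Output overshoot = (input overshoot)/R, so -33 − T = (-30 − T)/2.
2·(-33 − T) = -30 − T → 1·T = -66 − (-30) = -36.
T = -36/1 = -36 dBFS.

-36 dBFS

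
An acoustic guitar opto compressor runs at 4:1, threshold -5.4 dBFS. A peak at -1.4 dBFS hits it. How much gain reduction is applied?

3 dB

-1.4 dBFS exceeds the threshold by 4 dB.
At 4:1, output sits 4/4 = 1 dB above threshold.
GR = overshoot in − overshoot out = 4 − 1 = 3 dB.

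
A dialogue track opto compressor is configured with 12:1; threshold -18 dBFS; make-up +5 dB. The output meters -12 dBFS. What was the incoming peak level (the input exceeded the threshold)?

-6 dBFS

Stripping the +5 dB make-up gives -17 dBFS at the gain stage.
Post-compression overshoot = -17 − (-18) = 1 dB.
Undo the ratio: input overshoot = 1 × 12 = 12 dB, giving input = -6 dBFS.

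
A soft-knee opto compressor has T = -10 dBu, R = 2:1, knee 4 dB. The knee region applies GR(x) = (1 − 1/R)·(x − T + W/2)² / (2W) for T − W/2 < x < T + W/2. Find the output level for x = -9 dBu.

-9.5625 dBu

x − T + W/2 = -9 − (-10) + 2 = 3.
GR = (1 − 1/2) × 3² / 8 = 0.5 × 9 / 8 = 0.5625 dB.
Output = -9 − 0.5625 = -9.5625 dBu.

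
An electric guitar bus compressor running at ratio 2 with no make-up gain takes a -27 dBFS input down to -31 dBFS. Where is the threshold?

Gain reduction = -27 − (-31) = 4 dB; output overshoot = GR / (R − 1) = 4 / 1 = 4 dB.
Threshold = output − output overshoot = -31 − 4 = -35 dBFS.

-35 dBFS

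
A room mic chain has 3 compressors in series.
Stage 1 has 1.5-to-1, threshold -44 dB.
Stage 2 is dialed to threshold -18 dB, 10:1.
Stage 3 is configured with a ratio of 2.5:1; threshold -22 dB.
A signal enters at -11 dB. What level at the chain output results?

Stage 1: 33 dB above -44 dB, reduced 1.5:1 to 22 dB above → -22 dB.
Stage 2: below threshold (-22 ≤ -18); passes unchanged; output -22 dB.
Stage 3: -22 dB ≤ -22 dB, so stage 3 doesn't engage; output -22 dB.

-22 dB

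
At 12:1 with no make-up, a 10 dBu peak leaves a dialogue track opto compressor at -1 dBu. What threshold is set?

Input is 12 dB above T (since output overshoot × R = input overshoot: (-1 − T)·12 = 10 − T gives T = -2 dBu).
Check: -2 + (10 − (-2))/12 = -2 + 1 = -1 dBu. ✓

-2 dBu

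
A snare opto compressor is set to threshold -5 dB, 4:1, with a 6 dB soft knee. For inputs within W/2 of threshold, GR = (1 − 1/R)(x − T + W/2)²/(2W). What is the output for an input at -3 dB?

-4.5625 dB

x − T + W/2 = -3 − (-5) + 3 = 5.
GR = (1 − 1/4) × 5² / 12 = 0.75 × 25 / 12 = 1.5625 dB.
Output = -3 − 1.5625 = -4.5625 dB.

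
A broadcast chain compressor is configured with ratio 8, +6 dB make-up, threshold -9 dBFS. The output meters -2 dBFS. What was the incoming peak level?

Remove make-up: -2 − 6 = -8 dBFS.
That's 1 dB above the -9 dBFS threshold.
Input overshoot = R × output overshoot = 8 dB → input = -9 + 8 = -1 dBFS.

-1 dBFS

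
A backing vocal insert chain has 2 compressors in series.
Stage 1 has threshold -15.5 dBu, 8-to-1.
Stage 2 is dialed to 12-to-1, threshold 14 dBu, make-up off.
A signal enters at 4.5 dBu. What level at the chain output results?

Stage 1: 4.5 dBu is 20 dB over -15.5 dBu; at 8:1 that becomes 2.5 dB over, giving -13 dBu.
Stage 2: below threshold (-13 ≤ 14); passes unchanged; output -13 dBu.

-13 dBu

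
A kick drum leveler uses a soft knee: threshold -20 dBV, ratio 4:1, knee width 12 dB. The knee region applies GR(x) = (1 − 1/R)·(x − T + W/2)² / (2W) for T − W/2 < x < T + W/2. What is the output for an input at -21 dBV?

x − T + W/2 = -21 − (-20) + 6 = 5.
GR = (1 − 1/4) × 5² / 24 = 0.75 × 25 / 24 = 0.78125 dB.
Output = -21 − 0.78125 = -21.78125 dBV.

-21.78125 dBV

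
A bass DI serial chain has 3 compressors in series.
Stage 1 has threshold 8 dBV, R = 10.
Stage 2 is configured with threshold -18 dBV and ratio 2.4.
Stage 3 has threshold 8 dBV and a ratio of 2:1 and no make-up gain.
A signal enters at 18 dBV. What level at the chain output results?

Stage 1: 18 dBV is 10 dB over 8 dBV; at 10:1 that becomes 1 dB over, giving 9 dBV.
Stage 2: 27 dB above -18 dBV, reduced 2.4:1 to 11.25 dB above → -6.75 dBV.
Stage 3: -6.75 dBV ≤ 8 dBV, so stage 3 doesn't engage; output -6.75 dBV.

-6.75 dBV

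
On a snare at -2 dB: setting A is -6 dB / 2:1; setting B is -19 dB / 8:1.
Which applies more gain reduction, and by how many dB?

A: 4 dB over, compressed to 2 dB over, so 2 dB of GR.
B: 17 dB over, compressed to 2.125 dB over, so 14.875 dB of GR.
B reduces 12.875 dB more.

B, by 12.875 dB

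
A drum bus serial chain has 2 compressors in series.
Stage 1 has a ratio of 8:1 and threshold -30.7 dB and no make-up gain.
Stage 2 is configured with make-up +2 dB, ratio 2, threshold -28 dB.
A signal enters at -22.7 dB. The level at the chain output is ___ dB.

Stage 1: 8 dB above -30.7 dB, reduced 8:1 to 1 dB above → -29.7 dB.
Stage 2: below threshold (-29.7 ≤ -28); passes unchanged; make-up brings it to -27.7 dB.

-27.7 dB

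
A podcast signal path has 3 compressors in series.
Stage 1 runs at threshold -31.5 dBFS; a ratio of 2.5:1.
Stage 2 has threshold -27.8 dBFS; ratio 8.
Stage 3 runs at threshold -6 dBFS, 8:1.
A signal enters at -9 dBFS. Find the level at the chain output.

Stage 1: overshoot 22.5 dB → 22.5/2.5 = 9 dB → -22.5 dBFS.
Stage 2: 5.3 dB above -27.8 dBFS, reduced 8:1 to 0.6625 dB above → -27.1375 dBFS.
Stage 3: below threshold (-27.1375 ≤ -6); passes unchanged; output -27.1375 dBFS.

-27.1375 dBFS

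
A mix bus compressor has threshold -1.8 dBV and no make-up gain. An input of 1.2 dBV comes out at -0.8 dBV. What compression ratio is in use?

Input overshoot = 1.2 − (-1.8) = 3 dB; output overshoot = -0.8 − (-1.8) = 1 dB.
Ratio = 3 / 1 = 3.

3:1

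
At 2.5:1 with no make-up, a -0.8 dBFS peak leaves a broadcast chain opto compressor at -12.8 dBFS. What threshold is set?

Input is 20 dB above T (since output overshoot × R = input overshoot: (-12.8 − T)·2.5 = -0.8 − T gives T = -20.8 dBFS).
Check: -20.8 + (-0.8 − (-20.8))/2.5 = -20.8 + 8 = -12.8 dBFS. ✓

-20.8 dBFS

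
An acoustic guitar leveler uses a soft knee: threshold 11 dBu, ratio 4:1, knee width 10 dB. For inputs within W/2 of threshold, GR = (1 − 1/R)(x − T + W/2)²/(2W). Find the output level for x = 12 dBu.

x − T + W/2 = 12 − 11 + 5 = 6.
GR = (1 − 1/4) × 6² / 20 = 0.75 × 36 / 20 = 1.35 dB.
Output = 12 − 1.35 = 10.65 dBu.

10.65 dBu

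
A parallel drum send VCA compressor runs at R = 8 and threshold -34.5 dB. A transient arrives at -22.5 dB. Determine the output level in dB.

-33 dB

The input is 12 dB above the -34.5 dB threshold.
The 12 dB excess becomes 1.5 dB after 8:1 reduction.
So the level is -34.5 + 1.5 = -33 dB.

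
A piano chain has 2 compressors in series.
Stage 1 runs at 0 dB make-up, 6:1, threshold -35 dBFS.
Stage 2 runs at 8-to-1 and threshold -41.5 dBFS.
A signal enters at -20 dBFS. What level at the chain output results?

-40.375 dBFS

Stage 1: 15 dB above -35 dBFS, reduced 6:1 to 2.5 dB above → -32.5 dBFS.
Stage 2: overshoot 9 dB → 9/8 = 1.125 dB → -40.375 dBFS.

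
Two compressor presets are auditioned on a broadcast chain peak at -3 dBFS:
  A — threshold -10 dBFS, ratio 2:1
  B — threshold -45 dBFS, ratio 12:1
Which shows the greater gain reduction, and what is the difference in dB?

B, by 35 dB

A: GR = 7 − 7/2 = 3.5 dB.
B: GR = 42 − 42/12 = 38.5 dB.
Difference: 35 dB in favour of B.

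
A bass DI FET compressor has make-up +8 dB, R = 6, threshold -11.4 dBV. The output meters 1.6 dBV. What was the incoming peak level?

Before make-up, the level was 1.6 − 8 = -6.4 dBV.
That's 5 dB above the -11.4 dBV threshold.
Input overshoot = R × output overshoot = 30 dB → input = -11.4 + 30 = 18.6 dBV.

18.6 dBV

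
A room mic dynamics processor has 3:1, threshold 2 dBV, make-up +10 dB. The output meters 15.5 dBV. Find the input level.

Remove make-up: 15.5 − 10 = 5.5 dBV.
The compressed level sits 5.5 − 2 = 3.5 dB over threshold.
Before 3:1 compression the overshoot was 3.5 × 3 = 10.5 dB, so input = 2 + 10.5 = 12.5 dBV.

12.5 dBV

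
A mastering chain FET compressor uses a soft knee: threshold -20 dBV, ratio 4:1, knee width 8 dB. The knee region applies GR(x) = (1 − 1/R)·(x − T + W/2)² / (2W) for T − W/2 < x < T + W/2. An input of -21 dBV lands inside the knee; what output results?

-21.421875 dBV

x − T + W/2 = -21 − (-20) + 4 = 3.
GR = (1 − 1/4) × 3² / 16 = 0.75 × 9 / 16 = 0.421875 dB.
Output = -21 − 0.421875 = -21.421875 dBV.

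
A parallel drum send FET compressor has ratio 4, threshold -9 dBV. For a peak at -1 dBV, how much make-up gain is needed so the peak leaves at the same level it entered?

Without make-up, output = threshold + overshoot/4 = -9 + 2 = -7 dBV.
Gap to target: 6 dB.

6 dB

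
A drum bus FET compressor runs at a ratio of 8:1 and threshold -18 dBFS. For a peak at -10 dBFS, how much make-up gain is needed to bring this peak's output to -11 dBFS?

6 dB

Overshoot 8 dB → 8/8 = 1 dB after compression, so the compressed level is -18 + 1 = -17 dBFS.
Make-up = target − compressed = -11 − (-17) = 6 dB.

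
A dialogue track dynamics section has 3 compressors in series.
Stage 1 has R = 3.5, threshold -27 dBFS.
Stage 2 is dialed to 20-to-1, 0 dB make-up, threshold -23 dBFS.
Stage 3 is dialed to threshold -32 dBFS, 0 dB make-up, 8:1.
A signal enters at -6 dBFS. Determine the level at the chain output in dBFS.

-30.8625 dBFS

Stage 1: 21 dB above -27 dBFS, reduced 3.5:1 to 6 dB above → -21 dBFS.
Stage 2: -21 dBFS is 2 dB over -23 dBFS; at 20:1 that becomes 0.1 dB over, giving -22.9 dBFS.
Stage 3: -22.9 dBFS is 9.1 dB over -32 dBFS; at 8:1 that becomes 1.1375 dB over, giving -30.8625 dBFS.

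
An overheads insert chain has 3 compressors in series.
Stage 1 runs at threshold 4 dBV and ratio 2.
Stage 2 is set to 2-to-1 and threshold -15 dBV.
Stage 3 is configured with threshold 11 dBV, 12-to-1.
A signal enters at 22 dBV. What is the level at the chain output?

-1 dBV

Stage 1: overshoot 18 dB → 18/2 = 9 dB → 13 dBV.
Stage 2: 13 dBV is 28 dB over -15 dBV; at 2:1 that becomes 14 dB over, giving -1 dBV.
Stage 3: below threshold (-1 ≤ 11); passes unchanged; output -1 dBV.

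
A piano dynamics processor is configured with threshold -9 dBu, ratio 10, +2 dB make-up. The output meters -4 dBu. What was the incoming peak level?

21 dBu

Remove make-up: -4 − 2 = -6 dBu.
Post-compression overshoot = -6 − (-9) = 3 dB.
Undo the ratio: input overshoot = 3 × 10 = 30 dB, giving input = 21 dBu.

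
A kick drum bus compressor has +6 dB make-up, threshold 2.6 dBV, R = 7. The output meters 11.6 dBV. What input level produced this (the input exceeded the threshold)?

23.6 dBV

Before make-up, the level was 11.6 − 6 = 5.6 dBV.
Post-compression overshoot = 5.6 − 2.6 = 3 dB.
Input overshoot = R × output overshoot = 21 dB → input = 2.6 + 21 = 23.6 dBV.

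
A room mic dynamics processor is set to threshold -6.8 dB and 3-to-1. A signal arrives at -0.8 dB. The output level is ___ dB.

-4.8 dB

Overshoot: -0.8 − (-6.8) = 6 dB.
The 6 dB excess becomes 2 dB after 3:1 reduction.
So the level is -6.8 + 2 = -4.8 dB.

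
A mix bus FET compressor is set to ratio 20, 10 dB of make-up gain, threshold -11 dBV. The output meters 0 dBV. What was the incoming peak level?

9 dBV

Remove make-up: 0 − 10 = -10 dBV.
Post-compression overshoot = -10 − (-11) = 1 dB.
Undo the ratio: input overshoot = 1 × 20 = 20 dB, giving input = 9 dBV.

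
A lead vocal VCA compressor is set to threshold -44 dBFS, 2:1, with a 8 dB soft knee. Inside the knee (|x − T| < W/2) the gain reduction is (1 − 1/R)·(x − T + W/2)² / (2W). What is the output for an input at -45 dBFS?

-45.28125 dBFS

x − T + W/2 = -45 − (-44) + 4 = 3.
GR = (1 − 1/2) × 3² / 16 = 0.5 × 9 / 16 = 0.28125 dB.
Output = -45 − 0.28125 = -45.28125 dBFS.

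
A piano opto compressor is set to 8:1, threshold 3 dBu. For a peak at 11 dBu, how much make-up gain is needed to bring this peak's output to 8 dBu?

4 dB

Without make-up, output = threshold + overshoot/8 = 3 + 1 = 4 dBu.
Gap to target: 4 dB.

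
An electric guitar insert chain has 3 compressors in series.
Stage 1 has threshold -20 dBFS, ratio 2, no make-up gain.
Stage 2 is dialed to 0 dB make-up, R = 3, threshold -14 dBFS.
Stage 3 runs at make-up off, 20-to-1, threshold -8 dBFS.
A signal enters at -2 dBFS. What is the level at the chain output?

Stage 1: -2 dBFS is 18 dB over -20 dBFS; at 2:1 that becomes 9 dB over, giving -11 dBFS.
Stage 2: 3 dB above -14 dBFS, reduced 3:1 to 1 dB above → -13 dBFS.
Stage 3: -13 dBFS is at or below the -8 dBFS threshold — no compression; output -13 dBFS.

-13 dBFS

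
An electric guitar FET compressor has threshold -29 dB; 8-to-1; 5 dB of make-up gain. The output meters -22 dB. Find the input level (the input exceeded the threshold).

Remove make-up: -22 − 5 = -27 dB.
Post-compression overshoot = -27 − (-29) = 2 dB.
Undo the ratio: input overshoot = 2 × 8 = 16 dB, giving input = -13 dB.

-13 dB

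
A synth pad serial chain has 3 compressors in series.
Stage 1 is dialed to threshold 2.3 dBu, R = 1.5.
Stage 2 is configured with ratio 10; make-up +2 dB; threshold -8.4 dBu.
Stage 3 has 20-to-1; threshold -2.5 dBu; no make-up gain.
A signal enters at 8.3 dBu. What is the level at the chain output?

Stage 1: 8.3 dBu is 6 dB over 2.3 dBu; at 1.5:1 that becomes 4 dB over, giving 6.3 dBu.
Stage 2: 14.7 dB above -8.4 dBu, reduced 10:1 to 1.47 dB above → -6.93 dBu; +2 dB make-up → -4.93 dBu.
Stage 3: below threshold (-4.93 ≤ -2.5); passes unchanged; output -4.93 dBu.

-4.93 dBu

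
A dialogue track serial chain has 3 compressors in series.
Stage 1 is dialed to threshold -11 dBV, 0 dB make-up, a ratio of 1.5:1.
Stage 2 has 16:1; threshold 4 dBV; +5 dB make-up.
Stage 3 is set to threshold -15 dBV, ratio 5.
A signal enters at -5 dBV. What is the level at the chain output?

Stage 1: 6 dB above -11 dBV, reduced 1.5:1 to 4 dB above → -7 dBV.
Stage 2: below threshold (-7 ≤ 4); passes unchanged; make-up brings it to -2 dBV.
Stage 3: 13 dB above -15 dBV, reduced 5:1 to 2.6 dB above → -12.4 dBV.

-12.4 dBV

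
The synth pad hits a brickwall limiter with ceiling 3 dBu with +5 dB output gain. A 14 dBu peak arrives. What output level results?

The limiter clamps the peak to its 3 dBu ceiling.
Output gain then adds 5 dB: 3 + 5 = 8 dBu.

8 dBu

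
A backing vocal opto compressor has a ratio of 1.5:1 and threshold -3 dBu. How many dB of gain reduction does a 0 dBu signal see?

0 dBu exceeds the threshold by 3 dB.
At 1.5:1, output sits 3/1.5 = 2 dB above threshold.
So the signal is attenuated by 3 − 2 = 1 dB.

1 dB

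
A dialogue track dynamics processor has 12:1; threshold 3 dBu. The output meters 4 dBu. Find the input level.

Post-compression overshoot = 4 − 3 = 1 dB.
Undo the ratio: input overshoot = 1 × 12 = 12 dB, giving input = 15 dBu.

15 dBu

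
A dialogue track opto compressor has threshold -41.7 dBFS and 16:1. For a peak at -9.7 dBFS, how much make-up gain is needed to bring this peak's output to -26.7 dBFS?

Without make-up, output = threshold + overshoot/16 = -41.7 + 2 = -39.7 dBFS.
Gap to target: 13 dB.

13 dB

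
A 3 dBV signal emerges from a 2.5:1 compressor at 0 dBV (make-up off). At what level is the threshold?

Gain reduction = 3 − 0 = 3 dB; output overshoot = GR / (R − 1) = 3 / 1.5 = 2 dB.
Threshold = output − output overshoot = 0 − 2 = -2 dBV.

-2 dBV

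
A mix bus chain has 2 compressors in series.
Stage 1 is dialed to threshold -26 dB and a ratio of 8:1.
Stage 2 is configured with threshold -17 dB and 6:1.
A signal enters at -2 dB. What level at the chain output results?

-23 dB

Stage 1: -2 dB is 24 dB over -26 dB; at 8:1 that becomes 3 dB over, giving -23 dB.
Stage 2: -23 dB ≤ -17 dB, so stage 2 doesn't engage; output -23 dB.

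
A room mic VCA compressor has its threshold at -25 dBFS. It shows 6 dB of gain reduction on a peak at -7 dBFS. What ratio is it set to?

1.5:1

Input overshoot = -7 − (-25) = 18 dB.
Output overshoot = 18 − 6 = 12 dB.
Ratio = input overshoot / output overshoot = 18 / 12 = 1.5.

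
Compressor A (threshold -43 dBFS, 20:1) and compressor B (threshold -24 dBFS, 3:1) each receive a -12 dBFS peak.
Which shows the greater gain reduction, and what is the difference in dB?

A: GR = 31 − 31/20 = 29.45 dB.
B: GR = 12 − 12/3 = 8 dB.
Difference: 21.45 dB in favour of A.

A, by 21.45 dB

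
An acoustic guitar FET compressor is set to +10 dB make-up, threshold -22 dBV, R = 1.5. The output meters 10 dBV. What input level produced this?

Stripping the +10 dB make-up gives 0 dBV at the gain stage.
Post-compression overshoot = 0 − (-22) = 22 dB.
Undo the ratio: input overshoot = 22 × 1.5 = 33 dB, giving input = 11 dBV.

11 dBV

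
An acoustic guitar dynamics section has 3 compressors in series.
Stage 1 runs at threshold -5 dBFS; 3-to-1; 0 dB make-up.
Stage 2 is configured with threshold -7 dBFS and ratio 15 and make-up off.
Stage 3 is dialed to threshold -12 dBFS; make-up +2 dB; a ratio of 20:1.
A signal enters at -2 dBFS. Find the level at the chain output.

-9.74 dBFS

Stage 1: -2 dBFS is 3 dB over -5 dBFS; at 3:1 that becomes 1 dB over, giving -4 dBFS.
Stage 2: 3 dB above -7 dBFS, reduced 15:1 to 0.2 dB above → -6.8 dBFS.
Stage 3: overshoot 5.2 dB → 5.2/20 = 0.26 dB → -11.74 dBFS; +2 dB make-up → -9.74 dBFS.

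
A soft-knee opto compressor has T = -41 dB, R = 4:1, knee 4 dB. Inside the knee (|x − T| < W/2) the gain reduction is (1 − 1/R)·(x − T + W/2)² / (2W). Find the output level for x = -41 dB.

x − T + W/2 = -41 − (-41) + 2 = 2.
GR = (1 − 1/4) × 2² / 8 = 0.75 × 4 / 8 = 0.375 dB.
Output = -41 − 0.375 = -41.375 dB.

-41.375 dB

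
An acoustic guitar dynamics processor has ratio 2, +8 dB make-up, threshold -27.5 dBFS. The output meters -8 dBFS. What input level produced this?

-4.5 dBFS

Before make-up, the level was -8 − 8 = -16 dBFS.
That's 11.5 dB above the -27.5 dBFS threshold.
Input overshoot = R × output overshoot = 23 dB → input = -27.5 + 23 = -4.5 dBFS.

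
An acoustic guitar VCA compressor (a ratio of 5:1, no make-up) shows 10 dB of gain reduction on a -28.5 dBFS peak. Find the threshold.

Input is 12.5 dB above T (since output overshoot × R = input overshoot: (-38.5 − T)·5 = -28.5 − T gives T = -41 dBFS).
Check: -41 + (-28.5 − (-41))/5 = -41 + 2.5 = -38.5 dBFS. ✓

-41 dBFS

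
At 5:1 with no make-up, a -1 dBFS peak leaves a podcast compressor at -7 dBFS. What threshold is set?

Let T be the threshold. Output overshoot = (input overshoot)/R, so -7 − T = (-1 − T)/5.
5·(-7 − T) = -1 − T → 4·T = -35 − (-1) = -34.
T = -34/4 = -8.5 dBFS.

-8.5 dBFS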